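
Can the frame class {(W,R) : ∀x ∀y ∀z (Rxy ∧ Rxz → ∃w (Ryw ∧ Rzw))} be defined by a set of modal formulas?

Yes, by ◇□p → □◇p

The condition is convergence. A defining modal formula is ◇□p → □◇p.
Suppose ◇□p→□◇p is valid. Take Rxy, Rxz and set V(p)={w : Ryw}. Then □p at y so ◇□p at x, so □◇p at x, so ◇p at z, giving w with Rzw and Ryw.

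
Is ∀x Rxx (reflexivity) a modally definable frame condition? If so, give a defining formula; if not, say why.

Yes — defined by □r → r

The condition is reflexivity. A defining modal formula is □r → r.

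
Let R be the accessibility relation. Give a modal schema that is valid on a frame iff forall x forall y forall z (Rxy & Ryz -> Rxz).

□p → □□p

The condition is transitivity. The 4 schema □p → □□p defines it.
Suppose □p→□□p is valid. Take Rxy, Ryz and set V(p)={w : Rxw}. Then □p at x, so □□p at x, so □p at y, so p at z, i.e. Rxz.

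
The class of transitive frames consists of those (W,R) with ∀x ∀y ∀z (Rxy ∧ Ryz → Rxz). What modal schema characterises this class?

The condition is transitivity. The 4 schema □q → □□q defines it.

□q → □□q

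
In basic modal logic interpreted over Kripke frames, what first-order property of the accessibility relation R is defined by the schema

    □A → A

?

reflexivity

Suppose □A→A is valid. At any x set V(A)={w : Rxw}. Then □A holds at x, so A holds at x, i.e. Rxx.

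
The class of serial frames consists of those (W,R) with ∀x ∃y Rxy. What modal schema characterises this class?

This is seriality; the standard corresponding axiom is D: □s → ◇s.
Suppose □s→◇s is valid. At any x set V(s)=W. Then □s at x, so ◇s at x, so x has a successor.

□s → ◇s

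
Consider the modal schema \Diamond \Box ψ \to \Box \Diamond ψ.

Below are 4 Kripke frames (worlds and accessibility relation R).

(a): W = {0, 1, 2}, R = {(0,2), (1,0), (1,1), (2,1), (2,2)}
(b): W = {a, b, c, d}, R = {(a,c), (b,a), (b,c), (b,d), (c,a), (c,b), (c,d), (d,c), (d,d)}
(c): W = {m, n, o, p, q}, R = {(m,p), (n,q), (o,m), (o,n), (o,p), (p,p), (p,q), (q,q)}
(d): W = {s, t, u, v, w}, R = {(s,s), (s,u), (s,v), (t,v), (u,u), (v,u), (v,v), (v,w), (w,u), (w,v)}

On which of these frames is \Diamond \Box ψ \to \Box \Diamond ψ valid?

The schema corresponds to convergence: \forall x \forall y \forall z (Rxy \wedge Rxz \to \exists w (Ryw \wedge Rzw)).
(a): fails — R10 and R11 but 0 and 1 have no common successor.
(b): fails — Rbc and Rba but c and a have no common successor.
(c): fails — Rom and Ron but m and n have no common successor.
(d): ✓.
Valid on: (d).

(d)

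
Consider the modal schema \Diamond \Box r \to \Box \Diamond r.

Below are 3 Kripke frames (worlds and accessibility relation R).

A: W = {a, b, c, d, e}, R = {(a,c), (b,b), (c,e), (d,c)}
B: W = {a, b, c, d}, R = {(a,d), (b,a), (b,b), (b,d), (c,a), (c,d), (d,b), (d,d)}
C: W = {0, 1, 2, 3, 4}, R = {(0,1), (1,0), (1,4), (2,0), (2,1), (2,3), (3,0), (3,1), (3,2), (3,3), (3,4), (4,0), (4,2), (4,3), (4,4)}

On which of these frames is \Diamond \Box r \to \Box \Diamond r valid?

B

This is the axiom for convergence; its first-order frame correspondent is \forall x \forall y \forall z (Rxy \wedge Rxz \to \exists w (Ryw \wedge Rzw)).
A: fails — Rce and Rce but e and e have no common successor.
B: condition met.
C: fails — R10 and R14 but 0 and 4 have no common successor.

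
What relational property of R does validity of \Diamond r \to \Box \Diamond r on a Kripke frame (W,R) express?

Suppose ◇r→□◇r is valid. Take Rxy, Rxz and set V(r)={y}. Then ◇r at x, so □◇r at x, so ◇r at z, so some w with Rzw has r; w=y, i.e. Rzy. By symmetry of the argument, Ryz.
Conversely, any frame satisfying \forall x \forall y \forall z (Rxy \wedge Rxz \to Ryz) validates the schema.
Frame condition: \forall x \forall y \forall z (Rxy \wedge Rxz \to Ryz).

the Euclidean property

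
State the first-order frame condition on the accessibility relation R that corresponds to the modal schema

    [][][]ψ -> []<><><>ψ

forall x forall z (xRz -> exists w (x R^3 w & z R^3 w))

This is a Sahlqvist (Geach-type) schema ◇^0□^3ψ → □^1◇^3ψ.
First-order correspondent: forall x forall z (xRz -> exists w (x R^3 w & z R^3 w)).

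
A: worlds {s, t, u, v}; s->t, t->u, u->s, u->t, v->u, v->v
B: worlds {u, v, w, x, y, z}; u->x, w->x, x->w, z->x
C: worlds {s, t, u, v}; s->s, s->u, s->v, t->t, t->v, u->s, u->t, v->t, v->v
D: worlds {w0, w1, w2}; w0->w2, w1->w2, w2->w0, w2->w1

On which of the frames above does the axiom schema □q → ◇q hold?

This is the axiom for seriality; its first-order frame correspondent is ∀x ∃y Rxy.
A: satisfies the condition.
B: fails — world v has no successor.
C: satisfies the condition.
D: satisfies the condition.

A, C, D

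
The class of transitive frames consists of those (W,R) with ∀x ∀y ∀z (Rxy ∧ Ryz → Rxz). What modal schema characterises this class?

□s → □□s

The condition is transitivity. The 4 schema □s → □□s defines it.
Suppose □s→□□s is valid. Take Rxy, Ryz and set V(s)={w : Rxw}. Then □s at x, so □□s at x, so □s at y, so s at z, i.e. Rxz.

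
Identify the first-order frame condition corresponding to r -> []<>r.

symmetry

This schema is the B axiom.
It corresponds to symmetry: forall x forall y (Rxy -> Ryx).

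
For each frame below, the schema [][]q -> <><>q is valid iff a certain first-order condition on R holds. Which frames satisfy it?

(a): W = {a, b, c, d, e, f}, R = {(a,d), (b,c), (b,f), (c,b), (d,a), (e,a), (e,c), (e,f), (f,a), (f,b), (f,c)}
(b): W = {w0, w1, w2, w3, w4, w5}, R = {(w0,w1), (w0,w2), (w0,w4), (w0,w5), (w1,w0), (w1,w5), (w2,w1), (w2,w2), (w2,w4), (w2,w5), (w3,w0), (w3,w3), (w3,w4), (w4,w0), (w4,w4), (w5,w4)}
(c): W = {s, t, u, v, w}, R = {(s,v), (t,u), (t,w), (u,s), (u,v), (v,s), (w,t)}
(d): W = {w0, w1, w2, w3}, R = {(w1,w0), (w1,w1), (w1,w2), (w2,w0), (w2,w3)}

(a), (b), (c)

The schema corresponds to a generalized confluence (Geach) condition: forall x exists w (x R^2 w & x R^2 w).
(a): satisfies the condition.
(b): satisfies the condition.
(c): satisfies the condition.
(d): fails — at w0 but no w with w0R²w and w0R²w.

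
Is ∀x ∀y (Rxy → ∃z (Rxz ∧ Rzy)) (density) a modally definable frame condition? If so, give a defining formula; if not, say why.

Yes, by □□q → □q

This is a Sahlqvist condition; the C4 axiom □□q → □q defines it.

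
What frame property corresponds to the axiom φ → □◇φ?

Suppose φ→□◇φ is valid. Take Rxy and set V(φ)={x}. Then φ at x, so □◇φ at x, so ◇φ at y, so some z with Ryz has φ; z=x, i.e. Ryx.
Conversely, on a frame with symmetry the schema holds at every world under every valuation.
So the correspondent is symmetry.

symmetry: ∀x ∀y (Rxy → Ryx)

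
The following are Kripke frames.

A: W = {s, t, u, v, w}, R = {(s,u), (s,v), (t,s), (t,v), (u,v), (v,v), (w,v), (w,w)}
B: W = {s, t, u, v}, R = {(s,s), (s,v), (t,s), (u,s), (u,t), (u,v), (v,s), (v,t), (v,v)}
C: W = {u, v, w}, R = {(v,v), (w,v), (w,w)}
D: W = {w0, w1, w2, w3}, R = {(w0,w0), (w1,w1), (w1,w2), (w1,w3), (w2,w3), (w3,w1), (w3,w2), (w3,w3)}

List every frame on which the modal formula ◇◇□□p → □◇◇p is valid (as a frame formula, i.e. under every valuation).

This is the axiom for a generalized confluence (Geach) condition; its first-order frame correspondent is ∀x ∀y ∀z ((xR²y ∧ xRz) → ∃w (yR²w ∧ zR²w)).
A: condition met.
B: condition met.
C: condition met.
D: condition met.
Valid on: A, B, C, D.

A, B, C, D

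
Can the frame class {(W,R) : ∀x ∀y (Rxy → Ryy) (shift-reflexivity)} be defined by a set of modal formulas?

Yes: it is shift-reflexivity, defined by the T□ schema □(□r → r).
Suppose □(□r→r) is valid. Take Rxy and set V(r)={w : Ryw}. Then at y, □r holds; since □(□r→r) at x, □r→r at y, so r at y, i.e. Ryy.

Yes, by □(□r → r)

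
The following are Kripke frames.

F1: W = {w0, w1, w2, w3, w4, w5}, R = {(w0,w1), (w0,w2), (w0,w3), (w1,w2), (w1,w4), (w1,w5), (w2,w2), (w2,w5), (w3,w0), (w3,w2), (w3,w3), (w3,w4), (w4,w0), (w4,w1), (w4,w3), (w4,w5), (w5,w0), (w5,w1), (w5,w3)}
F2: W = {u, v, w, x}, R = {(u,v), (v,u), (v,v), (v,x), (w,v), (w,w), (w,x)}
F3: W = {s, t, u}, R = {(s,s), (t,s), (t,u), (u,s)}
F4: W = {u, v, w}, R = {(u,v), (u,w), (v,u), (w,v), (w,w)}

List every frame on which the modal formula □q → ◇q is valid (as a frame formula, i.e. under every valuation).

The schema corresponds to seriality: ∀x ∃y Rxy.
F1: condition met.
F2: fails — world x has no successor.
F3: condition met.
F4: condition met.
Valid on: F1, F3, F4.

F1, F3, F4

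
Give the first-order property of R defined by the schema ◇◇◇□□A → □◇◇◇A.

∀x ∀y ∀z ((xR³y ∧ xRz) → ∃w (yR²w ∧ zR³w))

This is a Sahlqvist (Geach-type) schema ◇^3□^2A → □^1◇^3A.
First-order correspondent: ∀x ∀y ∀z ((xR³y ∧ xRz) → ∃w (yR²w ∧ zR³w)).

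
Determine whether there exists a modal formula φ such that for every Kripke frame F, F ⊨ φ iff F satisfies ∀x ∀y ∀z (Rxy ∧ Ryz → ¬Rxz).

No — not modally definable

Modal frame validity is preserved under surjective bounded morphisms.
The 5-cycle (worlds s,t,u,v,w with s→t→u→v→w→s) is intransitive. Mapping every world to a single reflexive point • is a surjective bounded morphism; the reflexive point is not intransitive (R••∧R•• but R••).
So no modal formula (or set of formulas) defines exactly the intransitive frames.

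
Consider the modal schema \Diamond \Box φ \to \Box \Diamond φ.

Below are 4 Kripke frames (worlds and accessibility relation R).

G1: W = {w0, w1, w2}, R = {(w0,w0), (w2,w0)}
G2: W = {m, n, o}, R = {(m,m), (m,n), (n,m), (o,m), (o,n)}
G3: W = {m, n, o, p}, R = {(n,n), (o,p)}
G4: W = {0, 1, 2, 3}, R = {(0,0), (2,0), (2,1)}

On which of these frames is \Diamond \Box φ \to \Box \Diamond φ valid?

The schema corresponds to convergence: \forall x \forall y \forall z (Rxy \wedge Rxz \to \exists w (Ryw \wedge Rzw)).
G1: satisfies the condition.
G2: satisfies the condition.
G3: fails — Rop and Rop but p and p have no common successor.
G4: fails — R20 and R21 but 0 and 1 have no common successor.

G1, G2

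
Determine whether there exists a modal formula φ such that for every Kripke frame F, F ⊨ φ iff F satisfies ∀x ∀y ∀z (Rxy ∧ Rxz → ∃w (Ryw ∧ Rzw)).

The condition is convergence. A defining modal formula is ◇□p → □◇p.
Suppose ◇□p→□◇p is valid. Take Rxy, Rxz and set V(p)={w : Ryw}. Then □p at y so ◇□p at x, so □◇p at x, so ◇p at z, giving w with Rzw and Ryw.

Yes — defined by ◇□p → □◇p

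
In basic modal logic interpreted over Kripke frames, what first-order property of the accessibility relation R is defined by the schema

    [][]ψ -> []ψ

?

This is the C4 axiom.
Its frame correspondent is density — forall x forall y (Rxy -> exists z (Rxz & Rzy)).

Density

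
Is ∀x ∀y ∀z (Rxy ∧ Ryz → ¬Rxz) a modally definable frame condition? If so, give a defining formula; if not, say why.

Modal frame validity is preserved under surjective bounded morphisms.
The 3-cycle (worlds 0,1,2 with 0→1→2→0) is intransitive. Mapping every world to a single reflexive point • is a surjective bounded morphism; the reflexive point is not intransitive (R••∧R•• but R••).
Hence intransitivity is not modally definable.

Not modally definable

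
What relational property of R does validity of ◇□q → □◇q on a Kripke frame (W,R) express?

convergence: ∀x ∀y ∀z (Rxy ∧ Rxz → ∃w (Ryw ∧ Rzw))

Suppose ◇□q→□◇q is valid. Take Rxy, Rxz and set V(q)={w : Ryw}. Then □q at y so ◇□q at x, so □◇q at x, so ◇q at z, giving w with Rzw and Ryw.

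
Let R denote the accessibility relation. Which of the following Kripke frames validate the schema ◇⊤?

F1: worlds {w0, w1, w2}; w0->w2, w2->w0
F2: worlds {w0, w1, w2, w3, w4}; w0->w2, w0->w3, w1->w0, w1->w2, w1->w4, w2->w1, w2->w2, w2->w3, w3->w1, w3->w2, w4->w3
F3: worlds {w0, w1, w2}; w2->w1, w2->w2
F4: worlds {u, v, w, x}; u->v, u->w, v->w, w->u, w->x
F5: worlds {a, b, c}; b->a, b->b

This is the axiom for seriality; its first-order frame correspondent is ∀x ∃y Rxy.
F1: fails — world w1 has no successor.
F2: holds.
F3: fails — world w0 has no successor.
F4: fails — world x has no successor.
F5: fails — world a has no successor.

F2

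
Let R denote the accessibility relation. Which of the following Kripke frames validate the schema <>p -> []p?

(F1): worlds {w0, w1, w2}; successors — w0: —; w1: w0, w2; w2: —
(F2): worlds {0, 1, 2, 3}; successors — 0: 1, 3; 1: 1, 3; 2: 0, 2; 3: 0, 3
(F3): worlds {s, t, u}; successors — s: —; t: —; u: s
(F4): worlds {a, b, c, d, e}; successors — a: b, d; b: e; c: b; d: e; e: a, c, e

Frame correspondent (Sahlqvist): forall x forall y forall z (Rxy & Rxz -> y = z) — i.e. partial functionality.
(F1): fails — w1 sees both w0 and w2.
(F2): fails — 0 sees both 1 and 3.
(F3): ✓.
(F4): fails — a sees both b and d.

(F3)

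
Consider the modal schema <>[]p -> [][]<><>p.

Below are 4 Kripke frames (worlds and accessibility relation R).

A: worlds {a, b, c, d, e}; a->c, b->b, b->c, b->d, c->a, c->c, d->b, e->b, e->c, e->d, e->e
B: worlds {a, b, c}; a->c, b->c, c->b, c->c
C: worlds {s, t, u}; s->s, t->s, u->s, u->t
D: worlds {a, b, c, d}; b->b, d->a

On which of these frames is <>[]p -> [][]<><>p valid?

The schema corresponds to a generalized confluence (Geach) condition: forall x forall y forall z ((xRy & x R^2 z) -> exists w (yRw & z R^2 w)).
A: fails — bRd, bR²a but no w with dRw and aR²w.
B: ✓.
C: ✓.
D: ✓.

B, C, D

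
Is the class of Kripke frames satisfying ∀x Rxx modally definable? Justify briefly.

Yes, by □r → r

The condition is reflexivity. A defining modal formula is □r → r.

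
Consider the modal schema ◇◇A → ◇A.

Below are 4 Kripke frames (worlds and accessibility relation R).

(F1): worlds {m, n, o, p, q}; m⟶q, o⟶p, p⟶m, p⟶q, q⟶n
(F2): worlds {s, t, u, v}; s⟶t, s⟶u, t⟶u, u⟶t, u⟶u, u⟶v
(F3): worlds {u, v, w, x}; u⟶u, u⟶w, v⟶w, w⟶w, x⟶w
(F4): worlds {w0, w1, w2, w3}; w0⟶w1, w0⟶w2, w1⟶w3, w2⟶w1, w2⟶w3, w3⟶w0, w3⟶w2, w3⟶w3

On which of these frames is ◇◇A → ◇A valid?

(F3)

This is the axiom for a generalized confluence (Geach) condition; its first-order frame correspondent is ∀x ∀y (xR²y → ∃w (y = w ∧ xRw)).
(F1): fails — mR²n but no w with n=w and mRw.
(F2): fails — sR²v but no w with v=w and sRw.
(F3): ✓.
(F4): fails — w0R²w3 but no w with w3=w and w0Rw.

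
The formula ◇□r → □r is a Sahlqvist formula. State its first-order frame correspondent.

Replacing r by ¬r and contraposing gives the equivalent schema ◇r → □◇r.
Suppose ◇r→□◇r is valid. Take Rxy, Rxz and set V(r)={y}. Then ◇r at x, so □◇r at x, so ◇r at z, so some w with Rzw has r; w=y, i.e. Rzy. By symmetry of the argument, Ryz.
Conversely, any frame satisfying ∀x ∀y ∀z (Rxy ∧ Rxz → Ryz) validates the schema.
Frame condition: ∀x ∀y ∀z (Rxy ∧ Rxz → Ryz).

the Euclidean property: ∀x ∀y ∀z (Rxy ∧ Rxz → Ryz)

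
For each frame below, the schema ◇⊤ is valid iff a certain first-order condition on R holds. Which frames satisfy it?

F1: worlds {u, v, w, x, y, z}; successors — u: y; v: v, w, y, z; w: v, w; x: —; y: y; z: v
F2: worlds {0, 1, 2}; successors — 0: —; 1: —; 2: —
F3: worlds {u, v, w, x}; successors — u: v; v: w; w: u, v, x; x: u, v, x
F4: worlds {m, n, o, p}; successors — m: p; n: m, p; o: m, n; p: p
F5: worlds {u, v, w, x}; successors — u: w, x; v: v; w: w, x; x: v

F3, F4, F5

The schema corresponds to seriality: ∀x ∃y Rxy.
F1: fails — world x has no successor.
F2: fails — world 0 has no successor.
F3: holds.
F4: holds.
F5: holds.
Valid on: F3, F4, F5.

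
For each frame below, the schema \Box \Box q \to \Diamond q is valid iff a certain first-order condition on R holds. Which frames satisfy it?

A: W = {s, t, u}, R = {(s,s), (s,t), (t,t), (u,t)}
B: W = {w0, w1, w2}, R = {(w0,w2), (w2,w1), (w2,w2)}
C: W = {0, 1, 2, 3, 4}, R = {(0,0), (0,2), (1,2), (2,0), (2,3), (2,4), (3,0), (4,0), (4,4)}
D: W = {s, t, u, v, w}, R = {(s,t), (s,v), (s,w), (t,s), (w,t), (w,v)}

A

This is the axiom for a generalized confluence (Geach) condition; its first-order frame correspondent is \forall x \exists w (x R^2 w \wedge xRw).
A: holds.
B: fails — at w1 but no w with w1R²w and w1Rw.
C: fails — at 1 but no w with 1R²w and 1Rw.
D: fails — at t but no w* with tR²w* and tRw*.
Valid on: A.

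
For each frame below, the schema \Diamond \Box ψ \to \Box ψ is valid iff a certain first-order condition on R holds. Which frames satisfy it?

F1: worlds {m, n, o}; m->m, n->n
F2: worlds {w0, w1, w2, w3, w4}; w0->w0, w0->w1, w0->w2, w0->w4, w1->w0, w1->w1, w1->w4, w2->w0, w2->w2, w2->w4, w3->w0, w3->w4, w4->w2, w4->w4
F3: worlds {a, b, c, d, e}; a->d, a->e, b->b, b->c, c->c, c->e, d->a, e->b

F1

This is the axiom for the Euclidean property; its first-order frame correspondent is \forall x \forall y \forall z (Rxy \wedge Rxz \to Ryz).
F1: ✓.
F2: fails — Rw0w4 and Rw0w1 but not Rw4w1.
F3: fails — Rae and Rae but not Ree.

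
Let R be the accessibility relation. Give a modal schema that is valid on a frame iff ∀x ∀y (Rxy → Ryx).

q → □◇q

This is symmetry; the standard corresponding axiom is B: q → □◇q.
Suppose q→□◇q is valid. Take Rxy and set V(q)={x}. Then q at x, so □◇q at x, so ◇q at y, so some z with Ryz has q; z=x, i.e. Ryx.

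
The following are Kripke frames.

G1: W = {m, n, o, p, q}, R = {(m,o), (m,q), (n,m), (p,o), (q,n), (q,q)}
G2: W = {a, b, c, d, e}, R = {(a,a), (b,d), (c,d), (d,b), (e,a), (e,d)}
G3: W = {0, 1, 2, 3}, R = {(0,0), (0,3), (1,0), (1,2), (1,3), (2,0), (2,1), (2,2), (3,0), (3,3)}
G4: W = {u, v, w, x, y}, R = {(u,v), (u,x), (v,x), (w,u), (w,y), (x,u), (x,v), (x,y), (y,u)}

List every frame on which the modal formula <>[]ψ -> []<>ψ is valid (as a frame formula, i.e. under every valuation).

G3

Frame correspondent (Sahlqvist): forall x forall y forall z (Rxy & Rxz -> exists w (Ryw & Rzw)) — i.e. convergence.
G1: fails — Rmo and Rmo but o and o have no common successor.
G2: fails — Rea and Red but a and d have no common successor.
G3: ✓.
G4: fails — Ruv and Rux but v and x have no common successor.
Valid on: G3.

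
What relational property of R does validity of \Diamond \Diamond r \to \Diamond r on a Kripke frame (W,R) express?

Transitivity

Replacing r by ¬r and contraposing gives the equivalent schema □r → □□r.
Suppose □r→□□r is valid. Take Rxy, Ryz and set V(r)={w : Rxw}. Then □r at x, so □□r at x, so □r at y, so r at z, i.e. Rxz.
Conversely, on a frame with transitivity the schema holds at every world under every valuation.
So the correspondent is transitivity.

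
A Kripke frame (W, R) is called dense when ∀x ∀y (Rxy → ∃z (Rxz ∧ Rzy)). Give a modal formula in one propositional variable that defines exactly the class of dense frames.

□□p → □p

A defining formula is □□p → □p (the C4 axiom).
Suppose □□p→□p is valid. Take Rxy and set V(p)={w : xR²w}. Then □□p at x, so □p at x, so p at y, i.e. ∃z(Rxz∧Rzy).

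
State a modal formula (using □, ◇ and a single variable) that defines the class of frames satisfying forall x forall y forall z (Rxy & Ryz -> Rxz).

□q → □□q

A defining formula is □q → □□q (the 4 axiom).
Suppose □q→□□q is valid. Take Rxy, Ryz and set V(q)={w : Rxw}. Then □q at x, so □□q at x, so □q at y, so q at z, i.e. Rxz.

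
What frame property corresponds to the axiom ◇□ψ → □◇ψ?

Suppose ◇□ψ→□◇ψ is valid. Take Rxy, Rxz and set V(ψ)={w : Ryw}. Then □ψ at y so ◇□ψ at x, so □◇ψ at x, so ◇ψ at z, giving w with Rzw and Ryw.
Conversely, any frame satisfying ∀x ∀y ∀z (Rxy ∧ Rxz → ∃w (Ryw ∧ Rzw)) validates the schema.
Frame condition: ∀x ∀y ∀z (Rxy ∧ Rxz → ∃w (Ryw ∧ Rzw)).

Convergence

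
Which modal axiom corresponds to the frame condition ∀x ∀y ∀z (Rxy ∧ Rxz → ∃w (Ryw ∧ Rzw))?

The condition is convergence. The .2 schema ◇□q → □◇q defines it.
Suppose ◇□q→□◇q is valid. Take Rxy, Rxz and set V(q)={w : Ryw}. Then □q at y so ◇□q at x, so □◇q at x, so ◇q at z, giving w with Rzw and Ryw.

◇□q → □◇q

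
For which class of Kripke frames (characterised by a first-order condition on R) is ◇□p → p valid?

Equivalently (dual form): p → □◇p.
Suppose p→□◇p is valid. Take Rxy and set V(p)={x}. Then p at x, so □◇p at x, so ◇p at y, so some z with Ryz has p; z=x, i.e. Ryx.
Conversely, on a frame with symmetry the schema holds at every world under every valuation.
So the correspondent is symmetry.

symmetry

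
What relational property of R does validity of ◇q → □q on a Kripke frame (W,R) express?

partial functionality

This schema is the CD axiom.
It corresponds to partial functionality: ∀x ∀y ∀z (Rxy ∧ Rxz → y = z).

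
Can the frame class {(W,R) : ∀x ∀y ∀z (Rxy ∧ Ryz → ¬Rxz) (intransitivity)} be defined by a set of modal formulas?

Modal frame validity is preserved under surjective bounded morphisms.
The 5-cycle (worlds a,b,c,d,e with a→b→c→d→e→a) is intransitive. Mapping every world to a single reflexive point • is a surjective bounded morphism; the reflexive point is not intransitive (R••∧R•• but R••).
Hence intransitivity is not modally definable.

Not definable by any modal formula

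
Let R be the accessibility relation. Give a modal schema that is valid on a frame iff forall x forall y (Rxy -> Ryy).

□(□r → r)

The condition is shift-reflexivity. The T□ schema □(□r → r) defines it.
Suppose □(□r→r) is valid. Take Rxy and set V(r)={w : Ryw}. Then at y, □r holds; since □(□r→r) at x, □r→r at y, so r at y, i.e. Ryy.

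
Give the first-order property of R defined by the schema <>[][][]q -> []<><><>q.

This is a Sahlqvist (Geach-type) schema ◇^1□^3q → □^1◇^3q.
Minimal-valuation argument: fix x; take any y with xR^1y and any z with xR^1z. Set V(q) to the set of worlds R-reachable from y in exactly 3 steps. Then □^3q holds at y, so the antecedent holds at x; validity forces ◇^3q at z, giving a w with zR^3w and yR^3w.
First-order correspondent: forall x forall y forall z ((xRy & xRz) -> exists w (y R^3 w & z R^3 w)).

forall x forall y forall z ((xRy & xRz) -> exists w (y R^3 w & z R^3 w))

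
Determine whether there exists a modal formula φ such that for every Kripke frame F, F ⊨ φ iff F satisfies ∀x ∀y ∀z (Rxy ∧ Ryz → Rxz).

This is a Sahlqvist condition; the 4 axiom □p → □□p defines it.
Suppose □p→□□p is valid. Take Rxy, Ryz and set V(p)={w : Rxw}. Then □p at x, so □□p at x, so □p at y, so p at z, i.e. Rxz.

Definable; □p → □□p defines it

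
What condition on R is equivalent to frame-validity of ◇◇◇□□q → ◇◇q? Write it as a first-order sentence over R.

∀x ∀y (xR³y → ∃w (yR²w ∧ xR²w))

This is a Sahlqvist (Geach-type) schema ◇^3□^2q → □^0◇^2q.
Minimal-valuation argument: fix x; take any y with xR^3y and any z with xR^0z. Set V(q) to the set of worlds R-reachable from y in exactly 2 steps. Then □^2q holds at y, so the antecedent holds at x; validity forces ◇^2q at z, giving a w with zR^2w and yR^2w.
First-order correspondent: ∀x ∀y (xR³y → ∃w (yR²w ∧ xR²w)).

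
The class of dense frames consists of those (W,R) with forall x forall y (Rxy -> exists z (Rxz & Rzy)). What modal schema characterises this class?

□□r → □r

The condition is density. The C4 schema □□r → □r defines it.
Suppose □□r→□r is valid. Take Rxy and set V(r)={w : xR²w}. Then □□r at x, so □r at x, so r at y, i.e. ∃z(Rxz∧Rzy).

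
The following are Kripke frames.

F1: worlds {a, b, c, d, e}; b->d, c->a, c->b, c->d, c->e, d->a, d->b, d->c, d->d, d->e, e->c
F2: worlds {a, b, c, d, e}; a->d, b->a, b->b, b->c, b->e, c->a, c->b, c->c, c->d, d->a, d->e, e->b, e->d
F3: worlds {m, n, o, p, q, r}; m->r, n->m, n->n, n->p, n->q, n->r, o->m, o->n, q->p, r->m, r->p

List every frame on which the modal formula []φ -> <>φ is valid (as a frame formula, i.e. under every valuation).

Frame correspondent (Sahlqvist): forall x exists y Rxy — i.e. seriality.
F1: fails — world a has no successor.
F2: ✓.
F3: fails — world p has no successor.

F2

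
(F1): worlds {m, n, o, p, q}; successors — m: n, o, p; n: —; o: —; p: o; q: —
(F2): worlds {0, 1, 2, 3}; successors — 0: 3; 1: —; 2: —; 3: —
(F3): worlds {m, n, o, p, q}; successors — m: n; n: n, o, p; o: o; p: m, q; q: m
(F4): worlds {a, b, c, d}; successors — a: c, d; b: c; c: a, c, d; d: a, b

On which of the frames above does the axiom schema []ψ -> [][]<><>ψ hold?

Frame correspondent (Sahlqvist): forall x forall z (x R^2 z -> exists w (xRw & z R^2 w)) — i.e. a generalized confluence (Geach) condition.
(F1): fails — mR²o but no w with mRw and oR²w.
(F2): satisfies the condition.
(F3): fails — mR²o but no w with mRw and oR²w.
(F4): fails — dR²d but no w with dRw and dR²w.

(F2)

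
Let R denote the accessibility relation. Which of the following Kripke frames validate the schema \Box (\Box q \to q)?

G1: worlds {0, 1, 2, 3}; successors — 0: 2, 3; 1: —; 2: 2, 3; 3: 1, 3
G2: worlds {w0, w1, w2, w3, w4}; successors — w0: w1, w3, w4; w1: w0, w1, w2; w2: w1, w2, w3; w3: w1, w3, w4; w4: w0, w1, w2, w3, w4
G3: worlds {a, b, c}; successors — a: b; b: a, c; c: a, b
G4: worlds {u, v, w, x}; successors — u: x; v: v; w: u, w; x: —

The schema corresponds to shift-reflexivity: \forall x \forall y (Rxy \to Ryy).
G1: fails — R31 but not R11.
G2: fails — Rw1w0 but not Rw0w0.
G3: fails — Rbc but not Rcc.
G4: fails — Rwu but not Ruu.
Valid on no frame.

none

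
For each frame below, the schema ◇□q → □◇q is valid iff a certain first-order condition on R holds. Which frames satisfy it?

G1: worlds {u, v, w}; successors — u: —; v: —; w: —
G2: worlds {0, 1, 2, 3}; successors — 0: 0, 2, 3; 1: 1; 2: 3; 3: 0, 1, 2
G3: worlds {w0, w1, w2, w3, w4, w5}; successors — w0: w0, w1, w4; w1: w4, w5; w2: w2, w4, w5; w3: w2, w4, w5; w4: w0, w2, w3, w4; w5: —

Frame correspondent (Sahlqvist): ∀x ∀y ∀z (Rxy ∧ Rxz → ∃w (Ryw ∧ Rzw)) — i.e. convergence.
G1: ✓.
G2: fails — R02 and R03 but 2 and 3 have no common successor.
G3: fails — Rw1w5 and Rw1w5 but w5 and w5 have no common successor.
Valid on: G1.

G1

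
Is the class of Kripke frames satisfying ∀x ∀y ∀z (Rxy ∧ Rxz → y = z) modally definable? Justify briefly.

Definable; ◇q → □q defines it

The condition is partial functionality. A defining modal formula is ◇q → □q.
Suppose ◇q→□q is valid. Take Rxy, Rxz and set V(q)={y}. Then ◇q at x, so □q at x, so q at z, i.e. z=y.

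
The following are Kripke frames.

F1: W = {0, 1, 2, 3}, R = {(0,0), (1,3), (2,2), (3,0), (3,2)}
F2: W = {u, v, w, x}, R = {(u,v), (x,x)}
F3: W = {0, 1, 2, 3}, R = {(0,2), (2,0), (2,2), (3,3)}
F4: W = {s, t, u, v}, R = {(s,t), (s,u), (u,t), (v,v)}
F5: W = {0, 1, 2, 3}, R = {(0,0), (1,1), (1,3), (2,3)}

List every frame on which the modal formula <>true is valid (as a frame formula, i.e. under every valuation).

The schema corresponds to seriality: forall x exists y Rxy.
F1: satisfies the condition.
F2: fails — world v has no successor.
F3: fails — world 1 has no successor.
F4: fails — world t has no successor.
F5: fails — world 3 has no successor.

F1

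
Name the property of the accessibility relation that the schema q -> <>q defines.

This schema is equivalent to the T axiom □q → q.
It corresponds to reflexivity: forall x Rxx.

reflexivity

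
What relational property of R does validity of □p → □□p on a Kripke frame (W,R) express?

This is the 4 axiom.
Its frame correspondent is transitivity — ∀x ∀y ∀z (Rxy ∧ Ryz → Rxz).

Transitivity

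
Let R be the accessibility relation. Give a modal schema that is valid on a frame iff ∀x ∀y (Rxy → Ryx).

s → □◇s

A defining formula is s → □◇s (the B axiom).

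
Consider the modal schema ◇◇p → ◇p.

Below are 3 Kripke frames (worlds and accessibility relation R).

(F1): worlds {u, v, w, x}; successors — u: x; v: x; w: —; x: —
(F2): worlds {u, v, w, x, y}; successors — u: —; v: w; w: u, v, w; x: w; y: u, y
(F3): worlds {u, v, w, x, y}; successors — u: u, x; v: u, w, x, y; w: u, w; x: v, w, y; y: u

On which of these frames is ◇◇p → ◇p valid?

Frame correspondent (Sahlqvist): ∀x ∀y (xR²y → ∃w (y = w ∧ xRw)) — i.e. a generalized confluence (Geach) condition.
(F1): ✓.
(F2): fails — vR²u but no t with u=t and vRt.
(F3): fails — uR²v but no t with v=t and uRt.
Valid on: (F1).

(F1)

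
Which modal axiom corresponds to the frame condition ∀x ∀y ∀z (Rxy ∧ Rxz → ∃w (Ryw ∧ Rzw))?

◇□s → □◇s

A defining formula is ◇□s → □◇s (the .2 axiom).
Suppose ◇□s→□◇s is valid. Take Rxy, Rxz and set V(s)={w : Ryw}. Then □s at y so ◇□s at x, so □◇s at x, so ◇s at z, giving w with Rzw and Ryw.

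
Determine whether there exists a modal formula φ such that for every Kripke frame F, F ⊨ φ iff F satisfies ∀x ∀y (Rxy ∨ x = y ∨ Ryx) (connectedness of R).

Not modally definable

If a class were modally definable it would be closed under disjoint unions (Goldblatt–Thomason).
Take 3 disjoint single-world reflexive frames: each is trivially connected, but their disjoint union has 3 worlds with no edge between distinct components, so it is not connected.
So the class is not modally definable.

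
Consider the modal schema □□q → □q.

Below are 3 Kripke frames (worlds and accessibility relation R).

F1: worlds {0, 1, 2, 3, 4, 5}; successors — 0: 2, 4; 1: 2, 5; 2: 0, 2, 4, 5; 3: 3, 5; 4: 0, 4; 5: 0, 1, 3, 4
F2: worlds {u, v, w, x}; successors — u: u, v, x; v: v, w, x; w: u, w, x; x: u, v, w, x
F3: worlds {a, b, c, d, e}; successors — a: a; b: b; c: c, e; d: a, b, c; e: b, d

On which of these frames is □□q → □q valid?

Frame correspondent (Sahlqvist): ∀x ∀y (Rxy → ∃z (Rxz ∧ Rzy)) — i.e. density.
F1: fails — R51 but no z with R5z and Rz1.
F2: condition met.
F3: fails — Red but no z with Rez and Rzd.
Valid on: F2.

F2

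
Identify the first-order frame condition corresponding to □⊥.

□⊥ is valid iff no world has any successor (otherwise □⊥ fails at any world with one).
Conversely, on a frame with emptiness of R the schema holds at every world under every valuation.
Frame condition: ∀x ∀y ¬Rxy.

emptiness of R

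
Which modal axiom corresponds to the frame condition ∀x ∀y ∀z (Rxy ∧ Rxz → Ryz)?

The condition is the Euclidean property. The 5 schema ◇r → □◇r defines it.
Suppose ◇r→□◇r is valid. Take Rxy, Rxz and set V(r)={y}. Then ◇r at x, so □◇r at x, so ◇r at z, so some w with Rzw has r; w=y, i.e. Rzy. By symmetry of the argument, Ryz.

◇r → □◇r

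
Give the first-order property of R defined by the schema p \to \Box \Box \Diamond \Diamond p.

\forall x \forall z (x R^2 z \to \exists w (x = w \wedge z R^2 w))

This is a Sahlqvist (Geach-type) schema ◇^0□^0p → □^2◇^2p.
First-order correspondent: \forall x \forall z (x R^2 z \to \exists w (x = w \wedge z R^2 w)).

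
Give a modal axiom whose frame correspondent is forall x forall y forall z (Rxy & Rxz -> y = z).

This is partial functionality; the standard corresponding axiom is CD: ◇q → □q.
Suppose ◇q→□q is valid. Take Rxy, Rxz and set V(q)={y}. Then ◇q at x, so □q at x, so q at z, i.e. z=y.

◇q → □q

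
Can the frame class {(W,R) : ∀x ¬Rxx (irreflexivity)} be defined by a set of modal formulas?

No

Any modally definable frame class is closed under surjective bounded morphisms.
The 2-cycle (worlds w0,w1 with w0→w1→w0) is irreflexive, and the map sending every world to a single reflexive point • is a surjective bounded morphism (forth: every edge maps to (•,•); back: every world has a successor). So any modal formula valid on the 2-cycle is also valid on the reflexive point, which is not irreflexive.
So no modal formula (or set of formulas) defines exactly the irreflexive frames.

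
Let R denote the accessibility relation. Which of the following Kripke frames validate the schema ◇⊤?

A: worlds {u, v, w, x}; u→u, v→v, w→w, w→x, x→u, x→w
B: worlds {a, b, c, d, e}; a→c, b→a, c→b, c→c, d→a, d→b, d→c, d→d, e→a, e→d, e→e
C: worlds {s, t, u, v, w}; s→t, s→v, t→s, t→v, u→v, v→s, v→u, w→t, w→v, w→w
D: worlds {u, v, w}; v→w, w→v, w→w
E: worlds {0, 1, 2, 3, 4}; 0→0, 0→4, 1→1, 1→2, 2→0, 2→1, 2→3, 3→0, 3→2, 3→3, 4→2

The schema corresponds to seriality: ∀x ∃y Rxy.
A: ✓.
B: ✓.
C: ✓.
D: fails — world u has no successor.
E: ✓.
Valid on: A, B, C, E.

A, B, C, E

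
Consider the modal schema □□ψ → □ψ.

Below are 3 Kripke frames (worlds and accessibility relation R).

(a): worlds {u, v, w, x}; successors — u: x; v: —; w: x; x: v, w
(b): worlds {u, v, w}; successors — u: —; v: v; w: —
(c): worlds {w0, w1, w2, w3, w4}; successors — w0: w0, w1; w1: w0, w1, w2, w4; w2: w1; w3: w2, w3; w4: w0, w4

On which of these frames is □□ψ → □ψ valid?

Frame correspondent (Sahlqvist): ∀x ∀y (Rxy → ∃z (Rxz ∧ Rzy)) — i.e. density.
(a): fails — Rxw but no z with Rxz and Rzw.
(b): satisfies the condition.
(c): satisfies the condition.

(b), (c)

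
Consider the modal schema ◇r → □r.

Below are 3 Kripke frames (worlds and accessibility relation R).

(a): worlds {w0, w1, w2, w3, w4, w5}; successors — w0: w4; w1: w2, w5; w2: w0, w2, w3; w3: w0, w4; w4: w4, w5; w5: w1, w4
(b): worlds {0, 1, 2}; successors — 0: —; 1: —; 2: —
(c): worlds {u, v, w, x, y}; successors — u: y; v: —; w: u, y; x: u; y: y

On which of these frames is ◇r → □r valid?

This is the axiom for partial functionality; its first-order frame correspondent is ∀x ∀y ∀z (Rxy ∧ Rxz → y = z).
(a): fails — w1 sees both w2 and w5.
(b): ✓.
(c): fails — w sees both u and y.

(b)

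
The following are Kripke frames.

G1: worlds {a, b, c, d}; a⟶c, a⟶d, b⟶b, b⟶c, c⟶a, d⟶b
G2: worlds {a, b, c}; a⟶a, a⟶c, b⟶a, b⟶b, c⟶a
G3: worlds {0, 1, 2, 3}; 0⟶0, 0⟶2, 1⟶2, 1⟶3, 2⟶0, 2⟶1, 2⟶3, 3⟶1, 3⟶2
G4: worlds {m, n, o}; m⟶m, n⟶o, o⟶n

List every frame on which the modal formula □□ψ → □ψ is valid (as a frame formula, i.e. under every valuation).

G2, G3

The schema corresponds to density: ∀x ∀y (Rxy → ∃z (Rxz ∧ Rzy)).
G1: fails — Rac but no z with Raz and Rzc.
G2: satisfies the condition.
G3: satisfies the condition.
G4: fails — Rno but no z with Rnz and Rzo.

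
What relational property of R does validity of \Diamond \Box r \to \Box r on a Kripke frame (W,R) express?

the Euclidean property: \forall x \forall y \forall z (Rxy \wedge Rxz \to Ryz)

This is frame-equivalent to ◇r → □◇r (substitute ¬r for r and contrapose).
Suppose ◇r→□◇r is valid. Take Rxy, Rxz and set V(r)={y}. Then ◇r at x, so □◇r at x, so ◇r at z, so some w with Rzw has r; w=y, i.e. Rzy. By symmetry of the argument, Ryz.
The converse is a direct semantic check.
So the correspondent is the Euclidean property.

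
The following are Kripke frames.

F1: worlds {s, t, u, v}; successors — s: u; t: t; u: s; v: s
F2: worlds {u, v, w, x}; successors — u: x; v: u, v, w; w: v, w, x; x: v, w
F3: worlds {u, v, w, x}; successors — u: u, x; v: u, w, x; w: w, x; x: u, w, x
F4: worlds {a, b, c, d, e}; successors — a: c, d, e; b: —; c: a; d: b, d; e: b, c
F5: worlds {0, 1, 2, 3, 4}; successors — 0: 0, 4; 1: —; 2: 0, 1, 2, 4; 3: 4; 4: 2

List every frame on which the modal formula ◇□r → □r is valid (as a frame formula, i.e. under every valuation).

none

The schema corresponds to the Euclidean property: ∀x ∀y ∀z (Rxy ∧ Rxz → Ryz).
F1: fails — Rsu and Rsu but not Ruu.
F2: fails — Rux and Rux but not Rxx.
F3: fails — Rvw and Rvu but not Rwu.
F4: fails — Rae and Rae but not Ree.
F5: fails — R04 and R00 but not R40.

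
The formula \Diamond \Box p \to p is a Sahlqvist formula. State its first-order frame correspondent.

This is a form of the B axiom.
It corresponds to symmetry: \forall x \forall y (Rxy \to Ryx).

symmetry: \forall x \forall y (Rxy \to Ryx)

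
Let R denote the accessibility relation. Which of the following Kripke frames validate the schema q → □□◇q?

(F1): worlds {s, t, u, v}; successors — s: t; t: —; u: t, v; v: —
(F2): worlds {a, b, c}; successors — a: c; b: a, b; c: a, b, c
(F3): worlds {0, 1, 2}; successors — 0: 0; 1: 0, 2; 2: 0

The schema corresponds to a generalized confluence (Geach) condition: ∀x ∀z (xR²z → ∃w (x = w ∧ zRw)).
(F1): condition met.
(F2): fails — aR²a but no w with a=w and aRw.
(F3): fails — 1R²0 but no w with 1=w and 0Rw.
Valid on: (F1).

(F1)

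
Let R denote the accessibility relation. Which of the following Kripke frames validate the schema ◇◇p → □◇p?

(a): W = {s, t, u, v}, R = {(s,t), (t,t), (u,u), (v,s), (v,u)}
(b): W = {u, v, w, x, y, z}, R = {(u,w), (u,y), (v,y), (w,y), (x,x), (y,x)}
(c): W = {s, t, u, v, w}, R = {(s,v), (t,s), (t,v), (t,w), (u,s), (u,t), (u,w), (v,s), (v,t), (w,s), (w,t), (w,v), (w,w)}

none

The schema corresponds to a generalized confluence (Geach) condition: ∀x ∀y ∀z ((xR²y ∧ xRz) → ∃w (y = w ∧ zRw)).
(a): fails — vR²t, vRu but no w with t=w and uRw.
(b): fails — uR²x, uRw but no t with x=t and wRt.
(c): fails — tR²s, tRs but no w* with s=w* and sRw*.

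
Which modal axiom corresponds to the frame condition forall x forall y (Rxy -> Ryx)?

s → □◇s

This is symmetry; the standard corresponding axiom is B: s → □◇s.
Suppose s→□◇s is valid. Take Rxy and set V(s)={x}. Then s at x, so □◇s at x, so ◇s at y, so some z with Ryz has s; z=x, i.e. Ryx.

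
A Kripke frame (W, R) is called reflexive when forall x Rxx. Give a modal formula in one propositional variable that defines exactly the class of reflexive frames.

□q → q

This is reflexivity; the standard corresponding axiom is T: □q → q.
Suppose □q→q is valid. At any x set V(q)={w : Rxw}. Then □q holds at x, so q holds at x, i.e. Rxx.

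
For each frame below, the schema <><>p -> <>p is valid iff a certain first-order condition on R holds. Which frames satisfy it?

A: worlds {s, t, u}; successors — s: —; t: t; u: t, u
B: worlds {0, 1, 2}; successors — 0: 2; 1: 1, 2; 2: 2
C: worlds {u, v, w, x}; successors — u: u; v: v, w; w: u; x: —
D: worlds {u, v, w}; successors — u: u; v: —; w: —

Frame correspondent (Sahlqvist): forall x forall y (x R^2 y -> exists w (y = w & xRw)) — i.e. a generalized confluence (Geach) condition.
A: ✓.
B: ✓.
C: fails — vR²u but no t with u=t and vRt.
D: ✓.
Valid on: A, B, D.

A, B, D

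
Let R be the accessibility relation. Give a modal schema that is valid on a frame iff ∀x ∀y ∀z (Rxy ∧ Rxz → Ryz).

◇p → □◇p

The condition is the Euclidean property. The 5 schema ◇p → □◇p defines it.
Suppose ◇p→□◇p is valid. Take Rxy, Rxz and set V(p)={y}. Then ◇p at x, so □◇p at x, so ◇p at z, so some w with Rzw has p; w=y, i.e. Rzy. By symmetry of the argument, Ryz.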